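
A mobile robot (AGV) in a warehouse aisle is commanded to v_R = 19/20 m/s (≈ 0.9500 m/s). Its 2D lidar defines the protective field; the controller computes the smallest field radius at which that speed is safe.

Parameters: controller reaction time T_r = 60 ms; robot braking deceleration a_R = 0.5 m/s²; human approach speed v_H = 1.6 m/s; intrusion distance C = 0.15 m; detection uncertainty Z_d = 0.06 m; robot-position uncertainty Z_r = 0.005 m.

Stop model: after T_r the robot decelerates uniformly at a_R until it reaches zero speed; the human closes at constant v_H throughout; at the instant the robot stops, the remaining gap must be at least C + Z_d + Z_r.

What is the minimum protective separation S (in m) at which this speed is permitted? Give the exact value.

S_min = 8621/2000 m = 4.3105 m

T_s = v_R/a_R = (19/20)/(1/2) = 1.9000 s
robot covers v_R·T_r = 0.9500·0.0600 = 0.0570 m before braking
braking distance = 0.9500²/(2·0.5000) = 0.9025 m
person approaches 1.6000·(0.0600+1.9000) = 3.1360 m
residual clearance needed = 0.1500+0.0600+0.0050 = 0.2150 m
S_min ≈ 0.0570+0.9025+3.1360+0.2150  ⇒  S_min = 8621/2000 m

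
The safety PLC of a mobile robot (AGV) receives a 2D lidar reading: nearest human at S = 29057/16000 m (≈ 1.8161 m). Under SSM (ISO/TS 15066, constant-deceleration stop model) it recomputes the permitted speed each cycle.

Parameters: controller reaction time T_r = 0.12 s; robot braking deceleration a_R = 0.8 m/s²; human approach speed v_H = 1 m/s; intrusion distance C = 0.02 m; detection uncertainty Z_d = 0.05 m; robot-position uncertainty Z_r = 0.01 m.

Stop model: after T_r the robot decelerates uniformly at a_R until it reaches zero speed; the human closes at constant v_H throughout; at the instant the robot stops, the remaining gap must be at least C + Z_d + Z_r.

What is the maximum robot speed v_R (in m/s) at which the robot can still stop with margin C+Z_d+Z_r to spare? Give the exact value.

v_R_max = 17/20 m/s = 0.8500 m/s

at the boundary: (5/8)·v² + (137/100)·v + (-25857/16000) = 0
  disc = (137/100)² − 4·(5/8)·(-25857/16000) = 946729/160000 ; √disc = 973/400
  v_R = (−(137/100) + 973/400) / (2·(5/8)) = 17/20 m/s
check:
T_s = v_R/a_R = (17/20)/(4/5) = 1.0625 s
robot covers v_R·T_r = 0.8500·0.1200 = 0.1020 m before braking
braking distance = 0.8500²/(2·0.8000) = 0.4516 m
human closes 1.0000·1.1825 = 1.1825 m
residual clearance needed = 0.0200+0.0500+0.0100 = 0.0800 m
sum ≈ 0.1020+0.4516+1.1825+0.0800 ≈ 1.8161 m = S ✓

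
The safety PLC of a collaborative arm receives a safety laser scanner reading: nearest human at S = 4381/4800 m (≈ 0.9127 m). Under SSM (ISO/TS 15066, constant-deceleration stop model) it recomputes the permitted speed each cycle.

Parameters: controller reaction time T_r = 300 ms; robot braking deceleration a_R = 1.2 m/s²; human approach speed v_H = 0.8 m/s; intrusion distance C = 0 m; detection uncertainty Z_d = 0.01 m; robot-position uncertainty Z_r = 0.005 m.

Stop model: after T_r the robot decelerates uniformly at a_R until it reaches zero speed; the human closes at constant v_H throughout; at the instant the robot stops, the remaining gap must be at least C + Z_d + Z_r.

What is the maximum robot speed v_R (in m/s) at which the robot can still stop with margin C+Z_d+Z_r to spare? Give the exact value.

v_R_max = 11/20 m/s = 0.5500 m/s

at the boundary: (5/12)·v² + (29/30)·v + (-3157/4800) = 0
  disc = (29/30)² − 4·(5/12)·(-3157/4800) = 3249/1600 ; √disc = 57/40
  v_R = (−(29/30) + 57/40) / (2·(5/12)) = 11/20 m/s
check:
stop time T_s = (11/20)/(6/5) = 0.4583 s
reaction-phase robot travel = 0.5500·0.3000 = 0.1650 m
robot covers 0.5500·0.4583 − ½·1.2000·0.4583² = 0.1260 m while stopping
human closes 0.8000·0.7583 = 0.6067 m
residual clearance needed = 0.0000+0.0100+0.0050 = 0.0150 m
sum ≈ 0.1650+0.1260+0.6067+0.0150 ≈ 0.9127 m = S ✓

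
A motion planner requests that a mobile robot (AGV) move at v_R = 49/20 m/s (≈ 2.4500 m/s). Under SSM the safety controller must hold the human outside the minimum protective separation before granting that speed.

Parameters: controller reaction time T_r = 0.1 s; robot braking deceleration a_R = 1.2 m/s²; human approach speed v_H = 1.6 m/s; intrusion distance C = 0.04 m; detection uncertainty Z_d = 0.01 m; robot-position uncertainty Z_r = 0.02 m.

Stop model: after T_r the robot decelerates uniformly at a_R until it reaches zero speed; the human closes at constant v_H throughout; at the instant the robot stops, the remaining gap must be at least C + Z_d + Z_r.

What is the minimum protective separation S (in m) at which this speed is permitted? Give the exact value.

stop time T_s = (49/20)/(6/5) = 2.0417 s
robot in T_r: 2.4500·0.1000 = 0.2450 m
robot covers 2.4500·2.0417 − ½·1.2000·2.0417² = 2.5010 m while stopping
person approaches 1.6000·(0.1000+2.0417) = 3.4267 m
margins: 0.0400+0.0100+0.0200 = 0.0700 m
S_min ≈ 0.2450+2.5010+3.4267+0.0700  ⇒  S_min = 5993/960 m

S_min = 5993/960 m = 6.2427 m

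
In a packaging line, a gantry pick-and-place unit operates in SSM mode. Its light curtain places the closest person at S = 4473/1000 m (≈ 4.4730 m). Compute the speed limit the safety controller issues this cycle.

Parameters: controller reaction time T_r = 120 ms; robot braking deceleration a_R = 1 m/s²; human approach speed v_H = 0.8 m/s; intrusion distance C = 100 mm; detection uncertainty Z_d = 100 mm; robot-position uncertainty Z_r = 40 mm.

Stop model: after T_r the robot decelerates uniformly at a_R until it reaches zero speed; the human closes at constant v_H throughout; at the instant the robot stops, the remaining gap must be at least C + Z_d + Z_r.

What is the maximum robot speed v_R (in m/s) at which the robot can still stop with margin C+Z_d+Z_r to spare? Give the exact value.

v_R_max = 21/10 m/s = 2.1000 m/s

at the boundary: (1/2)·v² + (23/25)·v + (-4137/1000) = 0
  disc = (23/25)² − 4·(1/2)·(-4137/1000) = 22801/2500 ; √disc = 151/50
  v_R = (−(23/25) + 151/50) / (2·(1/2)) = 21/10 m/s
check:
stop time T_s = (21/10)/1 = 2.1000 s
robot in T_r: 2.1000·0.1200 = 0.2520 m
robot under decel: 2.1000²/(2·1.0000) = 2.2050 m
human closes 0.8000·2.2200 = 1.7760 m
C+Z_d+Z_r = 0.1000+0.1000+0.0400 = 0.2400 m
sum ≈ 0.2520+2.2050+1.7760+0.2400 ≈ 4.4730 m = S ✓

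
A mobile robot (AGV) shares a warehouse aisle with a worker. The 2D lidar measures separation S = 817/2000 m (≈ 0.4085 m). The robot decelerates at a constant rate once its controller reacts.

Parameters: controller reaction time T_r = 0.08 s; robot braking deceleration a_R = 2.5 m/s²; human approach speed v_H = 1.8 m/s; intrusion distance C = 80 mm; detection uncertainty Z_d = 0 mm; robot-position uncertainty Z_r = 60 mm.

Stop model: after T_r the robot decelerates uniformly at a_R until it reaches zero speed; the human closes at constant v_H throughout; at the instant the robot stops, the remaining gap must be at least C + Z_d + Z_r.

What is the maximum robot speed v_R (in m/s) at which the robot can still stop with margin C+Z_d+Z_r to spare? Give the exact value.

v_R_max = 3/20 m/s = 0.1500 m/s

quadratic (1/5)·v² + (4/5)·v + (-249/2000) = 0
  disc = (4/5)² − 4·(1/5)·(-249/2000) = 1849/2500 ; √disc = 43/50
  v_R = (−(4/5) + 43/50) / (2·(1/5)) = 3/20 m/s
check:
T_s = v_R/a_R = (3/20)/(5/2) = 0.0600 s
reaction-phase robot travel = 0.1500·0.0800 = 0.0120 m
braking distance = 0.1500²/(2·2.5000) = 0.0045 m
human over T_r+T_s: 1.8000·(0.0800+0.0600) = 0.2520 m
C+Z_d+Z_r = 0.0800+0.0000+0.0600 = 0.1400 m
sum ≈ 0.0120+0.0045+0.2520+0.1400 ≈ 0.4085 m = S ✓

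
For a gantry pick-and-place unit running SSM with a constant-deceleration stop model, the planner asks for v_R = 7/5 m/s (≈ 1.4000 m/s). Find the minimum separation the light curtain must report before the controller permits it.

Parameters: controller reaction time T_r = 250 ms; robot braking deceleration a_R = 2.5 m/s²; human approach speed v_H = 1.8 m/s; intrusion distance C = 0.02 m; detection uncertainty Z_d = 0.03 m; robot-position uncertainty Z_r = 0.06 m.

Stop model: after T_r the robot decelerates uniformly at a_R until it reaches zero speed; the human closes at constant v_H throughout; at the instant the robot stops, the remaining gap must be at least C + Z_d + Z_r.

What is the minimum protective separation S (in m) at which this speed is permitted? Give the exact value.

T_s = v_R/a_R = (7/5)/(5/2) = 0.5600 s
robot covers v_R·T_r = 1.4000·0.2500 = 0.3500 m before braking
robot covers 1.4000·0.5600 − ½·2.5000·0.5600² = 0.3920 m while stopping
human closes 1.8000·0.8100 = 1.4580 m
residual clearance needed = 0.0200+0.0300+0.0600 = 0.1100 m
S_min ≈ 0.3500+0.3920+1.4580+0.1100  ⇒  S_min = 231/100 m

S_min = 231/100 m = 2.3100 m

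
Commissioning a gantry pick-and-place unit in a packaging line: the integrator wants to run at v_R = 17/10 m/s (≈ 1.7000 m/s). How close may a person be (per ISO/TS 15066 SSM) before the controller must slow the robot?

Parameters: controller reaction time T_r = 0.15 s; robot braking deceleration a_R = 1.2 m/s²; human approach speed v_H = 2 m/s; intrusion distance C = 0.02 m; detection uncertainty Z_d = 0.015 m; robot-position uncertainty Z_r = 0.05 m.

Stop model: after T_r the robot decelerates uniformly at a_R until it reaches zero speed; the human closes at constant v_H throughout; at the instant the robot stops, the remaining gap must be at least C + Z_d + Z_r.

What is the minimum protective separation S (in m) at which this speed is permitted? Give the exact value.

S_min = 1871/400 m = 4.6775 m

T_s = v_R/a_R = (17/10)/(6/5) = 1.4167 s
robot in T_r: 1.7000·0.1500 = 0.2550 m
robot under decel: 1.7000²/(2·1.2000) = 1.2042 m
human closes 2.0000·1.5667 = 3.1333 m
residual clearance needed = 0.0200+0.0150+0.0500 = 0.0850 m
S_min ≈ 0.2550+1.2042+3.1333+0.0850  ⇒  S_min = 1871/400 m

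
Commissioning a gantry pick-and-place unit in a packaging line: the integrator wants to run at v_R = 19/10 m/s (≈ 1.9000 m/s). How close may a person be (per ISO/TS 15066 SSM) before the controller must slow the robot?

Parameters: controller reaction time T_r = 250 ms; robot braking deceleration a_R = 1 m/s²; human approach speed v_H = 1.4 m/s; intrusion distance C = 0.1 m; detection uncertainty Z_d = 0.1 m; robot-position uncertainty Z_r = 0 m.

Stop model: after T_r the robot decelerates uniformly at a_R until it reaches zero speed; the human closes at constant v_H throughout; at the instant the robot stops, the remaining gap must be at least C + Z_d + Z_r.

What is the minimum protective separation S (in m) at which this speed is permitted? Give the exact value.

S_min = 549/100 m = 5.4900 m

braking lasts T_s = (19/10)/1 = 1.9000 s
robot in T_r: 1.9000·0.2500 = 0.4750 m
robot under decel: 1.9000²/(2·1.0000) = 1.8050 m
human over T_r+T_s: 1.4000·(0.2500+1.9000) = 3.0100 m
margins: 0.1000+0.1000+0.0000 = 0.2000 m
S_min ≈ 0.4750+1.8050+3.0100+0.2000  ⇒  S_min = 549/100 m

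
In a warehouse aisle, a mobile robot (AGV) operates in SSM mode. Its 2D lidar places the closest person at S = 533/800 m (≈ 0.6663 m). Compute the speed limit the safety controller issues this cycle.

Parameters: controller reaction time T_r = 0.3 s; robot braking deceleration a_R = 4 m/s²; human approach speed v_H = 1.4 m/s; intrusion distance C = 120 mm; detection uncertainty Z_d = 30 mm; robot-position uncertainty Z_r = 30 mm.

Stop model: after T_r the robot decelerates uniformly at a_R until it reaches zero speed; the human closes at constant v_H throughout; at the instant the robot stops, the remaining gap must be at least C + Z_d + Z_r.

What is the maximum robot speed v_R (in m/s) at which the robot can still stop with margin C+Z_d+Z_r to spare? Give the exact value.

collect terms ⇒ (1/8)·v_R² + (13/20)·v_R + (-53/800) = 0
  disc = (13/20)² − 4·(1/8)·(-53/800) = 729/1600 ; √disc = 27/40
  v_R = (−(13/20) + 27/40) / (2·(1/8)) = 1/10 m/s
check:
stop time T_s = (1/10)/4 = 0.0250 s
robot in T_r: 0.1000·0.3000 = 0.0300 m
robot covers 0.1000·0.0250 − ½·4.0000·0.0250² = 0.0013 m while stopping
human closes 1.4000·0.3250 = 0.4550 m
C+Z_d+Z_r = 0.1200+0.0300+0.0300 = 0.1800 m
sum ≈ 0.0300+0.0013+0.4550+0.1800 ≈ 0.6663 m = S ✓

v_R_max = 1/10 m/s = 0.1000 m/s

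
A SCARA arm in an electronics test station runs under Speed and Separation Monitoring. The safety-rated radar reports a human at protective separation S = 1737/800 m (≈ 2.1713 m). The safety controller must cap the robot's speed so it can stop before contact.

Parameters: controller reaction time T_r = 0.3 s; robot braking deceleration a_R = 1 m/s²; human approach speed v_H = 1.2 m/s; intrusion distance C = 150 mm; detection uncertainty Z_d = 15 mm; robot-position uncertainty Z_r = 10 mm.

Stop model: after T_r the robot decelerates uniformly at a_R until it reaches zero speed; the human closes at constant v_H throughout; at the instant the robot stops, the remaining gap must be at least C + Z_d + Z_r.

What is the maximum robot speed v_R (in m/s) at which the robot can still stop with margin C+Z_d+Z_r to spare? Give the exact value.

collect terms ⇒ (1/2)·v_R² + (3/2)·v_R + (-1309/800) = 0
  disc = (3/2)² − 4·(1/2)·(-1309/800) = 2209/400 ; √disc = 47/20
  v_R = (−(3/2) + 47/20) / (2·(1/2)) = 17/20 m/s
check:
T_s = v_R/a_R = (17/20)/1 = 0.8500 s
robot covers v_R·T_r = 0.8500·0.3000 = 0.2550 m before braking
robot under decel: 0.8500²/(2·1.0000) = 0.3613 m
human over T_r+T_s: 1.2000·(0.3000+0.8500) = 1.3800 m
margins: 0.1500+0.0150+0.0100 = 0.1750 m
sum ≈ 0.2550+0.3613+1.3800+0.1750 ≈ 2.1713 m = S ✓

v_R_max = 17/20 m/s = 0.8500 m/s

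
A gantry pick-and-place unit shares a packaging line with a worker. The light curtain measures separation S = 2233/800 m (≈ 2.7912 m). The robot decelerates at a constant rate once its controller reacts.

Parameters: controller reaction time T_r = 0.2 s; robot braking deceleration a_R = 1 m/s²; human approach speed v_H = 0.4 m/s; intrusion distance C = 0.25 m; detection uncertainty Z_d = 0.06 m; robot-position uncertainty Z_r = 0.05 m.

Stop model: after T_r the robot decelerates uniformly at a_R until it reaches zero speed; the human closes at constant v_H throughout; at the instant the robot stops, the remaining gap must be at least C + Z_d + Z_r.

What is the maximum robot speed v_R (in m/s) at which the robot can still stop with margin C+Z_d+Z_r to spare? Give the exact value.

collect terms ⇒ (1/2)·v_R² + (3/5)·v_R + (-1881/800) = 0
  disc = (3/5)² − 4·(1/2)·(-1881/800) = 81/16 ; √disc = 9/4
  v_R = (−(3/5) + 9/4) / (2·(1/2)) = 33/20 m/s
check:
T_s = v_R/a_R = (33/20)/1 = 1.6500 s
robot covers v_R·T_r = 1.6500·0.2000 = 0.3300 m before braking
braking distance = 1.6500²/(2·1.0000) = 1.3613 m
person approaches 0.4000·(0.2000+1.6500) = 0.7400 m
margins: 0.2500+0.0600+0.0500 = 0.3600 m
sum ≈ 0.3300+1.3613+0.7400+0.3600 ≈ 2.7912 m = S ✓

v_R_max = 33/20 m/s = 1.6500 m/s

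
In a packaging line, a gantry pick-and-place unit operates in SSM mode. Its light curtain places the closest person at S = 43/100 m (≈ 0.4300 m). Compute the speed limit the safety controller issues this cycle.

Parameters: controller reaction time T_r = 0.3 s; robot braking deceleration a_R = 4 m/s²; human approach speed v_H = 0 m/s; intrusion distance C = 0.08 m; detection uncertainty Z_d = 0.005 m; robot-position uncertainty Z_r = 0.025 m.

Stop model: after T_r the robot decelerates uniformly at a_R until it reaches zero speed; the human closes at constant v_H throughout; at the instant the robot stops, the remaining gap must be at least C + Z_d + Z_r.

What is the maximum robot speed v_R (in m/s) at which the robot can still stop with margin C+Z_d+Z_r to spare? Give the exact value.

at the boundary: (1/8)·v² + (3/10)·v + (-8/25) = 0
  disc = (3/10)² − 4·(1/8)·(-8/25) = 1/4 ; √disc = 1/2
  v_R = (−(3/10) + 1/2) / (2·(1/8)) = 4/5 m/s
check:
braking lasts T_s = (4/5)/4 = 0.2000 s
robot in T_r: 0.8000·0.3000 = 0.2400 m
braking distance = 0.8000²/(2·4.0000) = 0.0800 m
human over T_r+T_s: 0.0000·(0.3000+0.2000) = 0.0000 m
margins: 0.0800+0.0050+0.0250 = 0.1100 m
sum ≈ 0.2400+0.0800+0.0000+0.1100 ≈ 0.4300 m = S ✓

v_R_max = 4/5 m/s = 0.8000 m/s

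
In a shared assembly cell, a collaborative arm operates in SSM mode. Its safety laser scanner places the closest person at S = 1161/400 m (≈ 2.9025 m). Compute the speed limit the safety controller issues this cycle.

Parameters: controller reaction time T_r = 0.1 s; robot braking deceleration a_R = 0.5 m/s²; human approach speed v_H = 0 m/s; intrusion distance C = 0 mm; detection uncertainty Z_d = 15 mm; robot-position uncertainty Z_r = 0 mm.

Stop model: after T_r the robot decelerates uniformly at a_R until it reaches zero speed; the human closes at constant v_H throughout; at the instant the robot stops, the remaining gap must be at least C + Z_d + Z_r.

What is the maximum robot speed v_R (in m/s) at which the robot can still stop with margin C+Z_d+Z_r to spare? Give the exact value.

v_R_max = 33/20 m/s = 1.6500 m/s

collect terms ⇒ (1)·v_R² + (1/10)·v_R + (-231/80) = 0
  disc = (1/10)² − 4·(1)·(-231/80) = 289/25 ; √disc = 17/5
  v_R = (−(1/10) + 17/5) / (2·(1)) = 33/20 m/s
check:
T_s = v_R/a_R = (33/20)/(1/2) = 3.3000 s
robot in T_r: 1.6500·0.1000 = 0.1650 m
robot under decel: 1.6500²/(2·0.5000) = 2.7225 m
human over T_r+T_s: 0.0000·(0.1000+3.3000) = 0.0000 m
C+Z_d+Z_r = 0.0000+0.0150+0.0000 = 0.0150 m
sum ≈ 0.1650+2.7225+0.0000+0.0150 ≈ 2.9025 m = S ✓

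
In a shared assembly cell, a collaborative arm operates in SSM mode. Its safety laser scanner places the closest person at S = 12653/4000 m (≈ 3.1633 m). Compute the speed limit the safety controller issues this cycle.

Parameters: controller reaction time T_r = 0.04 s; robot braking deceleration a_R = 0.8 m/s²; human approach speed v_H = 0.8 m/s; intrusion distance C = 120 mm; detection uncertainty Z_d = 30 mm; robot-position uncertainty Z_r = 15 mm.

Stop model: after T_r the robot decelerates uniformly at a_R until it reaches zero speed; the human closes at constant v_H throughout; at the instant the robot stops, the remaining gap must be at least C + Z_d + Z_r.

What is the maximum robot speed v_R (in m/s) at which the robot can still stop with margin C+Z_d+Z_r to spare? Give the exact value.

v_R_max = 3/2 m/s = 1.5000 m/s

quadratic (5/8)·v² + (26/25)·v + (-2373/800) = 0
  disc = (26/25)² − 4·(5/8)·(-2373/800) = 339889/40000 ; √disc = 583/200
  v_R = (−(26/25) + 583/200) / (2·(5/8)) = 3/2 m/s
check:
braking lasts T_s = (3/2)/(4/5) = 1.8750 s
robot in T_r: 1.5000·0.0400 = 0.0600 m
robot under decel: 1.5000²/(2·0.8000) = 1.4062 m
person approaches 0.8000·(0.0400+1.8750) = 1.5320 m
C+Z_d+Z_r = 0.1200+0.0300+0.0150 = 0.1650 m
sum ≈ 0.0600+1.4062+1.5320+0.1650 ≈ 3.1633 m = S ✓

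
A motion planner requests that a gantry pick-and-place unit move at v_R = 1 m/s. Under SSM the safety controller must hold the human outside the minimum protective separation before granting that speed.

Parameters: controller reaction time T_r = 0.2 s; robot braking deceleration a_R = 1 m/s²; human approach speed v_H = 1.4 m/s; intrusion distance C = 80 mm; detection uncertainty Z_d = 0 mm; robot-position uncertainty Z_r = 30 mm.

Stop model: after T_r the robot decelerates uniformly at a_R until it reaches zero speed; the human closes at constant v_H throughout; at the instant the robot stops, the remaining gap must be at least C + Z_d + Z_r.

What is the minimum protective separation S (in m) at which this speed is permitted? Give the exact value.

braking lasts T_s = 1/1 = 1.0000 s
robot covers v_R·T_r = 1.0000·0.2000 = 0.2000 m before braking
robot covers 1.0000·1.0000 − ½·1.0000·1.0000² = 0.5000 m while stopping
human over T_r+T_s: 1.4000·(0.2000+1.0000) = 1.6800 m
C+Z_d+Z_r = 0.0800+0.0000+0.0300 = 0.1100 m
S_min ≈ 0.2000+0.5000+1.6800+0.1100  ⇒  S_min = 249/100 m

S_min = 249/100 m = 2.4900 m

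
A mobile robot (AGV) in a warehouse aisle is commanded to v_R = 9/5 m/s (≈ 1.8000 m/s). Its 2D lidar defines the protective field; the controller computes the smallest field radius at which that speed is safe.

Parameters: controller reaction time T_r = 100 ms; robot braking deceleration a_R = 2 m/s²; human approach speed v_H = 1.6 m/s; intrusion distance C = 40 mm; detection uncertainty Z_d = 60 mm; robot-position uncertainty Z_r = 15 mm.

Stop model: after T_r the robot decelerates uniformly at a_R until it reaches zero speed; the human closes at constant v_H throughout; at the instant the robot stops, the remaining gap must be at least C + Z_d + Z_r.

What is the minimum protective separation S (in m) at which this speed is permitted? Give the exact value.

stop time T_s = (9/5)/2 = 0.9000 s
robot in T_r: 1.8000·0.1000 = 0.1800 m
braking distance = 1.8000²/(2·2.0000) = 0.8100 m
human closes 1.6000·1.0000 = 1.6000 m
C+Z_d+Z_r = 0.0400+0.0600+0.0150 = 0.1150 m
S_min ≈ 0.1800+0.8100+1.6000+0.1150  ⇒  S_min = 541/200 m

S_min = 541/200 m = 2.7050 m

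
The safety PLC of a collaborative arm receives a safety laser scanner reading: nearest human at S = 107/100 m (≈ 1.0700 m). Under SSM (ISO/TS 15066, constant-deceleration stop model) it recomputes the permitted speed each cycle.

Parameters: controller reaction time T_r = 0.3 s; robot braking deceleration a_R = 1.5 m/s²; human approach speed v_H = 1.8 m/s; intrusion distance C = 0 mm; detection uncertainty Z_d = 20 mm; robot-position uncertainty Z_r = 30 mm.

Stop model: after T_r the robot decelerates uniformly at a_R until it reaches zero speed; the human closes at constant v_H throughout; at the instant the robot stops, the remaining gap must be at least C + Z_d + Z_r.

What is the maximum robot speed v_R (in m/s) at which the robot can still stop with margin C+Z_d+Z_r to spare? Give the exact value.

v_R_max = 3/10 m/s = 0.3000 m/s

collect terms ⇒ (1/3)·v_R² + (3/2)·v_R + (-12/25) = 0
  disc = (3/2)² − 4·(1/3)·(-12/25) = 289/100 ; √disc = 17/10
  v_R = (−(3/2) + 17/10) / (2·(1/3)) = 3/10 m/s
check:
stop time T_s = (3/10)/(3/2) = 0.2000 s
robot in T_r: 0.3000·0.3000 = 0.0900 m
braking distance = 0.3000²/(2·1.5000) = 0.0300 m
human over T_r+T_s: 1.8000·(0.3000+0.2000) = 0.9000 m
residual clearance needed = 0.0000+0.0200+0.0300 = 0.0500 m
sum ≈ 0.0900+0.0300+0.9000+0.0500 ≈ 1.0700 m = S ✓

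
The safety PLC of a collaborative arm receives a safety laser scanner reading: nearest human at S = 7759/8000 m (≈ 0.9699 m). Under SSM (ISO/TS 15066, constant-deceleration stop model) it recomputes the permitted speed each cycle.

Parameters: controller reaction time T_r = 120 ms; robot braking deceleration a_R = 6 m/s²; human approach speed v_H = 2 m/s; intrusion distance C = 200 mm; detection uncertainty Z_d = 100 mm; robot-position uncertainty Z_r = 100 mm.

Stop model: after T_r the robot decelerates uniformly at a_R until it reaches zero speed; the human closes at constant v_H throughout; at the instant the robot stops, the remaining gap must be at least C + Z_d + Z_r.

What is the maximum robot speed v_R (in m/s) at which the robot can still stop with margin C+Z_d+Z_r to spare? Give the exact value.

v_R_max = 13/20 m/s = 0.6500 m/s

at the boundary: (1/12)·v² + (34/75)·v + (-2639/8000) = 0
  disc = (34/75)² − 4·(1/12)·(-2639/8000) = 113569/360000 ; √disc = 337/600
  v_R = (−(34/75) + 337/600) / (2·(1/12)) = 13/20 m/s
check:
stop time T_s = (13/20)/6 = 0.1083 s
robot in T_r: 0.6500·0.1200 = 0.0780 m
robot under decel: 0.6500²/(2·6.0000) = 0.0352 m
person approaches 2.0000·(0.1200+0.1083) = 0.4567 m
residual clearance needed = 0.2000+0.1000+0.1000 = 0.4000 m
sum ≈ 0.0780+0.0352+0.4567+0.4000 ≈ 0.9699 m = S ✓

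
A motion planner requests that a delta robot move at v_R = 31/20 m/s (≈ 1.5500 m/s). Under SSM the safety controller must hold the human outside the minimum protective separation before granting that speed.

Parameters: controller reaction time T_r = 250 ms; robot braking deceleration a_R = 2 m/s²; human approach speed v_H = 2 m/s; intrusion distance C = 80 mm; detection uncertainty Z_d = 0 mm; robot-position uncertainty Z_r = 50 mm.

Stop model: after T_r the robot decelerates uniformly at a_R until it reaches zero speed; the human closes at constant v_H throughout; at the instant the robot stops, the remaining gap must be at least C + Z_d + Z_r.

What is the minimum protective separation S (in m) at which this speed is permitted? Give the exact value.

S_min = 5069/1600 m = 3.1681 m

stop time T_s = (31/20)/2 = 0.7750 s
robot covers v_R·T_r = 1.5500·0.2500 = 0.3875 m before braking
robot covers 1.5500·0.7750 − ½·2.0000·0.7750² = 0.6006 m while stopping
human closes 2.0000·1.0250 = 2.0500 m
margins: 0.0800+0.0000+0.0500 = 0.1300 m
S_min ≈ 0.3875+0.6006+2.0500+0.1300  ⇒  S_min = 5069/1600 m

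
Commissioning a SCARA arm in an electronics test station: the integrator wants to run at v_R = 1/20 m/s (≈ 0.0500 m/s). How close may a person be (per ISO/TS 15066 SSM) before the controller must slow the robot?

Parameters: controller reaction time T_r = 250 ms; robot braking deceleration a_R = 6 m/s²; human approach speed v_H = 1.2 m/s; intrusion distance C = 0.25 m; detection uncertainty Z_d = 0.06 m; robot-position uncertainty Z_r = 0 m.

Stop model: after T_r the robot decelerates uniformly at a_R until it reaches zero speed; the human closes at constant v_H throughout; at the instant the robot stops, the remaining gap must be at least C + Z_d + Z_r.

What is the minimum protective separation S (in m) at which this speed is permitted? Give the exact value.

S_min = 3037/4800 m = 0.6327 m

T_s = v_R/a_R = (1/20)/6 = 0.0083 s
robot in T_r: 0.0500·0.2500 = 0.0125 m
robot covers 0.0500·0.0083 − ½·6.0000·0.0083² = 0.0002 m while stopping
person approaches 1.2000·(0.2500+0.0083) = 0.3100 m
margins: 0.2500+0.0600+0.0000 = 0.3100 m
S_min ≈ 0.0125+0.0002+0.3100+0.3100  ⇒  S_min = 3037/4800 m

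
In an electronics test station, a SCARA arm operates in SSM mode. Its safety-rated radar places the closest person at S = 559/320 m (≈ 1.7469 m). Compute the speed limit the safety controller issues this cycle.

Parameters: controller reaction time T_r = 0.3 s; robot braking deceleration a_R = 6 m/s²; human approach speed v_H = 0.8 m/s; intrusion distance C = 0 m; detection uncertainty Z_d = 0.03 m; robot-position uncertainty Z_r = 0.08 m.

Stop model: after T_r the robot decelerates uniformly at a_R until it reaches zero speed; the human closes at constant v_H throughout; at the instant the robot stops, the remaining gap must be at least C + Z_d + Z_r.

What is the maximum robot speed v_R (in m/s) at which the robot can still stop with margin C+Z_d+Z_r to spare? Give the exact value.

collect terms ⇒ (1/12)·v_R² + (13/30)·v_R + (-447/320) = 0
  disc = (13/30)² − 4·(1/12)·(-447/320) = 9409/14400 ; √disc = 97/120
  v_R = (−(13/30) + 97/120) / (2·(1/12)) = 9/4 m/s
check:
braking lasts T_s = (9/4)/6 = 0.3750 s
reaction-phase robot travel = 2.2500·0.3000 = 0.6750 m
robot covers 2.2500·0.3750 − ½·6.0000·0.3750² = 0.4219 m while stopping
human over T_r+T_s: 0.8000·(0.3000+0.3750) = 0.5400 m
residual clearance needed = 0.0000+0.0300+0.0800 = 0.1100 m
sum ≈ 0.6750+0.4219+0.5400+0.1100 ≈ 1.7469 m = S ✓

v_R_max = 9/4 m/s = 2.2500 m/s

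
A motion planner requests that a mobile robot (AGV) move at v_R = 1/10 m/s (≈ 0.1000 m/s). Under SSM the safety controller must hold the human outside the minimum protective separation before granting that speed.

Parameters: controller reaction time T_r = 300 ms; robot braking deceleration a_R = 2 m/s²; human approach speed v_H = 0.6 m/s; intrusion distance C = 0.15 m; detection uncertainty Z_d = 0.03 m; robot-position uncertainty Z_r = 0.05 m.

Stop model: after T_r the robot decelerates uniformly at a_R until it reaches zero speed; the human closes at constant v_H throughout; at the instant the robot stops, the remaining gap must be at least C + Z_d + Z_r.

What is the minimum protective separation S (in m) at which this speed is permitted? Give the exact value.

T_s = v_R/a_R = (1/10)/2 = 0.0500 s
robot covers v_R·T_r = 0.1000·0.3000 = 0.0300 m before braking
robot under decel: 0.1000²/(2·2.0000) = 0.0025 m
human closes 0.6000·0.3500 = 0.2100 m
C+Z_d+Z_r = 0.1500+0.0300+0.0500 = 0.2300 m
S_min ≈ 0.0300+0.0025+0.2100+0.2300  ⇒  S_min = 189/400 m

S_min = 189/400 m = 0.4725 m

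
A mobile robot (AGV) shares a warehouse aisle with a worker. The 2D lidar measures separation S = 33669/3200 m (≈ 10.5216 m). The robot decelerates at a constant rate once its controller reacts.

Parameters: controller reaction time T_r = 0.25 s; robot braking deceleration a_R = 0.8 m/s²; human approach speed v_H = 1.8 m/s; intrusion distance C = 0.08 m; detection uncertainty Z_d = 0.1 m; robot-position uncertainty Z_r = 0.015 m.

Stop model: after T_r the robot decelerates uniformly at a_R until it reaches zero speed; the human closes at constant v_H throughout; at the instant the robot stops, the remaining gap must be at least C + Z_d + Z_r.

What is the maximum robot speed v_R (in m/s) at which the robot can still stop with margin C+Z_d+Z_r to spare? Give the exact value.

collect terms ⇒ (5/8)·v_R² + (5/2)·v_R + (-6321/640) = 0
  disc = (5/2)² − 4·(5/8)·(-6321/640) = 7921/256 ; √disc = 89/16
  v_R = (−(5/2) + 89/16) / (2·(5/8)) = 49/20 m/s
check:
stop time T_s = (49/20)/(4/5) = 3.0625 s
reaction-phase robot travel = 2.4500·0.2500 = 0.6125 m
braking distance = 2.4500²/(2·0.8000) = 3.7516 m
human over T_r+T_s: 1.8000·(0.2500+3.0625) = 5.9625 m
C+Z_d+Z_r = 0.0800+0.1000+0.0150 = 0.1950 m
sum ≈ 0.6125+3.7516+5.9625+0.1950 ≈ 10.5216 m = S ✓

v_R_max = 49/20 m/s = 2.4500 m/s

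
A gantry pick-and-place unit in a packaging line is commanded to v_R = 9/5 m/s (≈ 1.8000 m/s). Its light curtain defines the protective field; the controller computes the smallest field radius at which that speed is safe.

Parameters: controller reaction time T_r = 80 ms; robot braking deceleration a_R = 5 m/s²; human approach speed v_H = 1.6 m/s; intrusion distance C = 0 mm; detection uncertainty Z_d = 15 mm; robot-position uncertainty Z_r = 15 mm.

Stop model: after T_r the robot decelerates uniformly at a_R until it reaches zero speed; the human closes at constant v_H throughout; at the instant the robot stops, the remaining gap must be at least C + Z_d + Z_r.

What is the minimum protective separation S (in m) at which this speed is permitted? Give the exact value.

S_min = 601/500 m = 1.2020 m

stop time T_s = (9/5)/5 = 0.3600 s
robot in T_r: 1.8000·0.0800 = 0.1440 m
robot covers 1.8000·0.3600 − ½·5.0000·0.3600² = 0.3240 m while stopping
human over T_r+T_s: 1.6000·(0.0800+0.3600) = 0.7040 m
residual clearance needed = 0.0000+0.0150+0.0150 = 0.0300 m
S_min ≈ 0.1440+0.3240+0.7040+0.0300  ⇒  S_min = 601/500 m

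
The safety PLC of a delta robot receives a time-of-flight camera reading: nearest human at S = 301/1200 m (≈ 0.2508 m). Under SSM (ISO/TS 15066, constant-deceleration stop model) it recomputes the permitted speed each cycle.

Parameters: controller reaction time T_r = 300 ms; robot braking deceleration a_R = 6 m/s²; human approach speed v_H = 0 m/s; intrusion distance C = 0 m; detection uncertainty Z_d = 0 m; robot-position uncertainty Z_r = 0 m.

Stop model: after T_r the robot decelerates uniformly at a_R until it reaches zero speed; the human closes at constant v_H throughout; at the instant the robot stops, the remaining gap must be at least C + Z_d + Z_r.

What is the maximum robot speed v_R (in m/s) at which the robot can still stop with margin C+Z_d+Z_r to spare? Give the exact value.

quadratic (1/12)·v² + (3/10)·v + (-301/1200) = 0
  disc = (3/10)² − 4·(1/12)·(-301/1200) = 25/144 ; √disc = 5/12
  v_R = (−(3/10) + 5/12) / (2·(1/12)) = 7/10 m/s
check:
braking lasts T_s = (7/10)/6 = 0.1167 s
reaction-phase robot travel = 0.7000·0.3000 = 0.2100 m
robot under decel: 0.7000²/(2·6.0000) = 0.0408 m
person approaches 0.0000·(0.3000+0.1167) = 0.0000 m
margins: 0.0000+0.0000+0.0000 = 0.0000 m
sum ≈ 0.2100+0.0408+0.0000+0.0000 ≈ 0.2508 m = S ✓

v_R_max = 7/10 m/s = 0.7000 m/s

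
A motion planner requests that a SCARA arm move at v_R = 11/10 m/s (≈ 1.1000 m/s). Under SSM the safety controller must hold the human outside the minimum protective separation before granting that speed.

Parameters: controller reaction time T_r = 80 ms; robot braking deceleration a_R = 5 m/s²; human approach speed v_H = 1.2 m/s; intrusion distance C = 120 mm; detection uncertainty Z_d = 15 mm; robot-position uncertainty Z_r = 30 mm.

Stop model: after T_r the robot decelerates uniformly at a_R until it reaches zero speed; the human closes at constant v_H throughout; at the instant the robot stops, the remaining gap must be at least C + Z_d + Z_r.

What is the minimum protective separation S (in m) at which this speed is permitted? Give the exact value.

braking lasts T_s = (11/10)/5 = 0.2200 s
robot covers v_R·T_r = 1.1000·0.0800 = 0.0880 m before braking
braking distance = 1.1000²/(2·5.0000) = 0.1210 m
person approaches 1.2000·(0.0800+0.2200) = 0.3600 m
margins: 0.1200+0.0150+0.0300 = 0.1650 m
S_min ≈ 0.0880+0.1210+0.3600+0.1650  ⇒  S_min = 367/500 m

S_min = 367/500 m = 0.7340 m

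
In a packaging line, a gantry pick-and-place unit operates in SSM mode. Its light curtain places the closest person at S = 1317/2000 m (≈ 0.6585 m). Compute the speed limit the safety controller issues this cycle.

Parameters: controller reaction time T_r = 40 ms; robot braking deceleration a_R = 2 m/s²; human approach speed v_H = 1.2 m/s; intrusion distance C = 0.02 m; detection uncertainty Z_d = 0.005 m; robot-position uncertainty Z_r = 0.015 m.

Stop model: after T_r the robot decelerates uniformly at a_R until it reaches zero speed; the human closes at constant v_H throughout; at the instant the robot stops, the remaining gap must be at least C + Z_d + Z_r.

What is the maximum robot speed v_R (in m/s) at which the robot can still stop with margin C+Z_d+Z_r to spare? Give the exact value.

collect terms ⇒ (1/4)·v_R² + (16/25)·v_R + (-1141/2000) = 0
  disc = (16/25)² − 4·(1/4)·(-1141/2000) = 9801/10000 ; √disc = 99/100
  v_R = (−(16/25) + 99/100) / (2·(1/4)) = 7/10 m/s
check:
T_s = v_R/a_R = (7/10)/2 = 0.3500 s
robot covers v_R·T_r = 0.7000·0.0400 = 0.0280 m before braking
robot under decel: 0.7000²/(2·2.0000) = 0.1225 m
human closes 1.2000·0.3900 = 0.4680 m
margins: 0.0200+0.0050+0.0150 = 0.0400 m
sum ≈ 0.0280+0.1225+0.4680+0.0400 ≈ 0.6585 m = S ✓

v_R_max = 7/10 m/s = 0.7000 m/s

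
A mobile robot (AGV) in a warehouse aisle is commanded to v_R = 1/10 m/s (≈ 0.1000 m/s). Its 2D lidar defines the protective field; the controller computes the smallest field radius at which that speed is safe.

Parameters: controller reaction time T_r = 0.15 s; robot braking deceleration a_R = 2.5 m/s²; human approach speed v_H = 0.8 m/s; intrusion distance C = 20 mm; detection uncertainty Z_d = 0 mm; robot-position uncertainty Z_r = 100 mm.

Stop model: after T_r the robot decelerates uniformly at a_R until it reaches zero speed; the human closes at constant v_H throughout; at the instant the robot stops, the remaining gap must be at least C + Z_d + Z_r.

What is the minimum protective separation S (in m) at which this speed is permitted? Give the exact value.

braking lasts T_s = (1/10)/(5/2) = 0.0400 s
robot in T_r: 0.1000·0.1500 = 0.0150 m
robot under decel: 0.1000²/(2·2.5000) = 0.0020 m
human over T_r+T_s: 0.8000·(0.1500+0.0400) = 0.1520 m
residual clearance needed = 0.0200+0.0000+0.1000 = 0.1200 m
S_min ≈ 0.0150+0.0020+0.1520+0.1200  ⇒  S_min = 289/1000 m

S_min = 289/1000 m = 0.2890 m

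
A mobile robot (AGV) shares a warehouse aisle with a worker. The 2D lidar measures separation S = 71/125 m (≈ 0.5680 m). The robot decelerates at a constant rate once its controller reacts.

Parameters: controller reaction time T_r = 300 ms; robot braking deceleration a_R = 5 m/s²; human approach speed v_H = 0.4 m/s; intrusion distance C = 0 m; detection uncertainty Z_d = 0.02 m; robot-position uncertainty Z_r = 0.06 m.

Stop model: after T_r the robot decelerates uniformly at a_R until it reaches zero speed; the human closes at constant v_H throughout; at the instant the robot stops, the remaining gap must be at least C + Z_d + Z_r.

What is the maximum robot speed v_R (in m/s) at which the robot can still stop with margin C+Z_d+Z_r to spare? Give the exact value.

v_R_max = 4/5 m/s = 0.8000 m/s

collect terms ⇒ (1/10)·v_R² + (19/50)·v_R + (-46/125) = 0
  disc = (19/50)² − 4·(1/10)·(-46/125) = 729/2500 ; √disc = 27/50
  v_R = (−(19/50) + 27/50) / (2·(1/10)) = 4/5 m/s
check:
braking lasts T_s = (4/5)/5 = 0.1600 s
robot covers v_R·T_r = 0.8000·0.3000 = 0.2400 m before braking
robot covers 0.8000·0.1600 − ½·5.0000·0.1600² = 0.0640 m while stopping
person approaches 0.4000·(0.3000+0.1600) = 0.1840 m
C+Z_d+Z_r = 0.0000+0.0200+0.0600 = 0.0800 m
sum ≈ 0.2400+0.0640+0.1840+0.0800 ≈ 0.5680 m = S ✓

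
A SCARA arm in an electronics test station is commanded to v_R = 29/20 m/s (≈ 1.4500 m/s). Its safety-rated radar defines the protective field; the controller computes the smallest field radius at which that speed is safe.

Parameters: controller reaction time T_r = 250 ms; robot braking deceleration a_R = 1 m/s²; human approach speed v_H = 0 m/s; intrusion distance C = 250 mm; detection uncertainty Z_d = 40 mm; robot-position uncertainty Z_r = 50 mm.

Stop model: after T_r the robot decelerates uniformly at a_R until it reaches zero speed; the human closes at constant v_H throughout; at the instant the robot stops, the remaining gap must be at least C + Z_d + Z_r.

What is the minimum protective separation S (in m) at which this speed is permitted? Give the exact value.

T_s = v_R/a_R = (29/20)/1 = 1.4500 s
reaction-phase robot travel = 1.4500·0.2500 = 0.3625 m
robot covers 1.4500·1.4500 − ½·1.0000·1.4500² = 1.0513 m while stopping
human over T_r+T_s: 0.0000·(0.2500+1.4500) = 0.0000 m
margins: 0.2500+0.0400+0.0500 = 0.3400 m
S_min ≈ 0.3625+1.0513+0.0000+0.3400  ⇒  S_min = 1403/800 m

S_min = 1403/800 m = 1.7537 m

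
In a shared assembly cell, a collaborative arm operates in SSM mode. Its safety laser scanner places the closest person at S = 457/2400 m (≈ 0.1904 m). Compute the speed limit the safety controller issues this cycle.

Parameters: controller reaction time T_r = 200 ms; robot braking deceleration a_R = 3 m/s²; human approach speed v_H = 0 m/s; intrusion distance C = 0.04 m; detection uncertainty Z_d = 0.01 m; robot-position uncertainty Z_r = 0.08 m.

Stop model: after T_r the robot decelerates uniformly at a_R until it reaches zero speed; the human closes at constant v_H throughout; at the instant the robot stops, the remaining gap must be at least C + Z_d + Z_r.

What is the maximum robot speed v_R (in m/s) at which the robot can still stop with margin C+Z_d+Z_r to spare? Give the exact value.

v_R_max = 1/4 m/s = 0.2500 m/s

at the boundary: (1/6)·v² + (1/5)·v + (-29/480) = 0
  disc = (1/5)² − 4·(1/6)·(-29/480) = 289/3600 ; √disc = 17/60
  v_R = (−(1/5) + 17/60) / (2·(1/6)) = 1/4 m/s
check:
braking lasts T_s = (1/4)/3 = 0.0833 s
robot covers v_R·T_r = 0.2500·0.2000 = 0.0500 m before braking
braking distance = 0.2500²/(2·3.0000) = 0.0104 m
person approaches 0.0000·(0.2000+0.0833) = 0.0000 m
margins: 0.0400+0.0100+0.0800 = 0.1300 m
sum ≈ 0.0500+0.0104+0.0000+0.1300 ≈ 0.1904 m = S ✓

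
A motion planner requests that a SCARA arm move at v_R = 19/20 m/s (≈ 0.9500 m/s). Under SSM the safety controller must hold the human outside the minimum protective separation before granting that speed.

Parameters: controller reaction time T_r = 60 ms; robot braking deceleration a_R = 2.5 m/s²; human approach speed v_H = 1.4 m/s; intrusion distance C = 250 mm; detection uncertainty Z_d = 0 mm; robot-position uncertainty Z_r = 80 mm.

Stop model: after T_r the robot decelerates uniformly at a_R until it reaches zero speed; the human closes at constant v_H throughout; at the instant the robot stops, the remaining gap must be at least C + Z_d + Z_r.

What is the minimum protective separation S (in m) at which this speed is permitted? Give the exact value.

stop time T_s = (19/20)/(5/2) = 0.3800 s
reaction-phase robot travel = 0.9500·0.0600 = 0.0570 m
braking distance = 0.9500²/(2·2.5000) = 0.1805 m
person approaches 1.4000·(0.0600+0.3800) = 0.6160 m
residual clearance needed = 0.2500+0.0000+0.0800 = 0.3300 m
S_min ≈ 0.0570+0.1805+0.6160+0.3300  ⇒  S_min = 2367/2000 m

S_min = 2367/2000 m = 1.1835 m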